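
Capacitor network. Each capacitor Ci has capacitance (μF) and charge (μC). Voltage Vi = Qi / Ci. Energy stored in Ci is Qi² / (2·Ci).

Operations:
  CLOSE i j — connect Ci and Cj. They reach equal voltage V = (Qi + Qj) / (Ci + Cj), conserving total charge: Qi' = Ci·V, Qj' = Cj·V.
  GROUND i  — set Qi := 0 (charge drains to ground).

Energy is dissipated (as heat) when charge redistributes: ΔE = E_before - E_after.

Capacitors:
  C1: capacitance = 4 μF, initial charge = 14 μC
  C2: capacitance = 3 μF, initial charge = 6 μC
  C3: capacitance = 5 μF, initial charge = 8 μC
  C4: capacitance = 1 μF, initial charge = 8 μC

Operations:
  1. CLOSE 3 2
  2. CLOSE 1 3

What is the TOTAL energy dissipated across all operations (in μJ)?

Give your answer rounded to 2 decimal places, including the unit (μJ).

Answer: 3.55 μJ

Derivation:
Initial: C1(4μF, Q=14μC, V=3.50V), C2(3μF, Q=6μC, V=2.00V), C3(5μF, Q=8μC, V=1.60V), C4(1μF, Q=8μC, V=8.00V)
Op 1: CLOSE 3-2: Q_total=14.00, C_total=8.00, V=1.75; Q3=8.75, Q2=5.25; dissipated=0.150
Op 2: CLOSE 1-3: Q_total=22.75, C_total=9.00, V=2.53; Q1=10.11, Q3=12.64; dissipated=3.403
Total dissipated: 3.553 μJ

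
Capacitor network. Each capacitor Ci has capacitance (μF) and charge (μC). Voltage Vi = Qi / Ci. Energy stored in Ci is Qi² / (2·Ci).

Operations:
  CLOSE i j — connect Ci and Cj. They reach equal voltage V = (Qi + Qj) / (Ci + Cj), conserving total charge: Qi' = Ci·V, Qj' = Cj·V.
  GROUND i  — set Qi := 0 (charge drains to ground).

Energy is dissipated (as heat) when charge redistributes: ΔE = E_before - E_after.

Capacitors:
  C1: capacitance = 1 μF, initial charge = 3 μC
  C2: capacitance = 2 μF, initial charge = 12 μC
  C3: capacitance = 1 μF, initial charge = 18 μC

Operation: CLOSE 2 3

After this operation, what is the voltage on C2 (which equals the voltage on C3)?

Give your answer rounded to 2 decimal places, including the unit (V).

Answer: 10.00 V

Derivation:
Initial: C1(1μF, Q=3μC, V=3.00V), C2(2μF, Q=12μC, V=6.00V), C3(1μF, Q=18μC, V=18.00V)
Op 1: CLOSE 2-3: Q_total=30.00, C_total=3.00, V=10.00; Q2=20.00, Q3=10.00; dissipated=48.000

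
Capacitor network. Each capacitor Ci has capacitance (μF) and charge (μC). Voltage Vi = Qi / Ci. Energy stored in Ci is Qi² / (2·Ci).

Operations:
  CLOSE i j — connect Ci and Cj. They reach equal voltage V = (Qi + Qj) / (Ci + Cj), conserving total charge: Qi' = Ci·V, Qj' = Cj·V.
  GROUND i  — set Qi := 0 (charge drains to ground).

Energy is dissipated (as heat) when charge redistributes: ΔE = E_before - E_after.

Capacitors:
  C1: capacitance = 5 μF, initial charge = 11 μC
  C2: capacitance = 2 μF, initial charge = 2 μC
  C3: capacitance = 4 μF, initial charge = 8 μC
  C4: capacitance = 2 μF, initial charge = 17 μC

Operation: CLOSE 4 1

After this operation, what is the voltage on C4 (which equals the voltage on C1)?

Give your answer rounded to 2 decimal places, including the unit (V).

Initial: C1(5μF, Q=11μC, V=2.20V), C2(2μF, Q=2μC, V=1.00V), C3(4μF, Q=8μC, V=2.00V), C4(2μF, Q=17μC, V=8.50V)
Op 1: CLOSE 4-1: Q_total=28.00, C_total=7.00, V=4.00; Q4=8.00, Q1=20.00; dissipated=28.350

Answer: 4.00 V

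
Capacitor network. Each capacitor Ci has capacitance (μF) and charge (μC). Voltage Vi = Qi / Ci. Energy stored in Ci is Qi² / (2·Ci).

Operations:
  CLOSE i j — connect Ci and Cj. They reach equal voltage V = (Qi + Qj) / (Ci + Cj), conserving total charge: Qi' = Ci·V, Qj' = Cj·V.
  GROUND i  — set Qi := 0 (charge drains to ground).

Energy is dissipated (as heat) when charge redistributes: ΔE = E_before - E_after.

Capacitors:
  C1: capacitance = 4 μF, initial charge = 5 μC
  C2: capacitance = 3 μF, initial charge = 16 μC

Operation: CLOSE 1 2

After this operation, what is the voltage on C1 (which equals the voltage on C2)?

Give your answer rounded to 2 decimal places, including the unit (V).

Initial: C1(4μF, Q=5μC, V=1.25V), C2(3μF, Q=16μC, V=5.33V)
Op 1: CLOSE 1-2: Q_total=21.00, C_total=7.00, V=3.00; Q1=12.00, Q2=9.00; dissipated=14.292

Answer: 3.00 V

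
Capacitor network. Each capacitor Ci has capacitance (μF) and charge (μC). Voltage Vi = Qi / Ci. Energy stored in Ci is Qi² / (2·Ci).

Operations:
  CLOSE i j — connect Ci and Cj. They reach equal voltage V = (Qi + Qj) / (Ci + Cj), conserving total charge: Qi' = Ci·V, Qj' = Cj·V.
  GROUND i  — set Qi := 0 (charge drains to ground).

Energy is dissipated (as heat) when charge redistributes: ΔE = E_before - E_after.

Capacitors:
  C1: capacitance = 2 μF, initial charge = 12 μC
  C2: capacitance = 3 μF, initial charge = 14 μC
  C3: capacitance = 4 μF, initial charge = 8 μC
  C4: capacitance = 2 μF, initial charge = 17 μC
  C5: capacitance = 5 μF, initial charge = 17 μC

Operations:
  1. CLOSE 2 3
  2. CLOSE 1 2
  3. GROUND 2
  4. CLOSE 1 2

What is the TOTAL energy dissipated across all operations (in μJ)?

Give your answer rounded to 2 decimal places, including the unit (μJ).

Answer: 49.56 μJ

Derivation:
Initial: C1(2μF, Q=12μC, V=6.00V), C2(3μF, Q=14μC, V=4.67V), C3(4μF, Q=8μC, V=2.00V), C4(2μF, Q=17μC, V=8.50V), C5(5μF, Q=17μC, V=3.40V)
Op 1: CLOSE 2-3: Q_total=22.00, C_total=7.00, V=3.14; Q2=9.43, Q3=12.57; dissipated=6.095
Op 2: CLOSE 1-2: Q_total=21.43, C_total=5.00, V=4.29; Q1=8.57, Q2=12.86; dissipated=4.898
Op 3: GROUND 2: Q2=0; energy lost=27.551
Op 4: CLOSE 1-2: Q_total=8.57, C_total=5.00, V=1.71; Q1=3.43, Q2=5.14; dissipated=11.020
Total dissipated: 49.565 μJ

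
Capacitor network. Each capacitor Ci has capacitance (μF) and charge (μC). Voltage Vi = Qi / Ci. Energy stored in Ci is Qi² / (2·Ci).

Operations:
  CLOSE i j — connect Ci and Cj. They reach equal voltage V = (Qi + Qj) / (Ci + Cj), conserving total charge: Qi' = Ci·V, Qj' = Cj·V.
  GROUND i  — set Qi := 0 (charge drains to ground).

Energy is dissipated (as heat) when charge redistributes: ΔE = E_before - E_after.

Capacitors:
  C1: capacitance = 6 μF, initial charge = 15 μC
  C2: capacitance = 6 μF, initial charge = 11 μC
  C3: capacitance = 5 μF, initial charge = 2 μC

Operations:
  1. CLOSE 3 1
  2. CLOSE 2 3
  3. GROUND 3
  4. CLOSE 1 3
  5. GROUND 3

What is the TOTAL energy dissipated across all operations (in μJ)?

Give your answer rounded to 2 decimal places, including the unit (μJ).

Answer: 18.41 μJ

Derivation:
Initial: C1(6μF, Q=15μC, V=2.50V), C2(6μF, Q=11μC, V=1.83V), C3(5μF, Q=2μC, V=0.40V)
Op 1: CLOSE 3-1: Q_total=17.00, C_total=11.00, V=1.55; Q3=7.73, Q1=9.27; dissipated=6.014
Op 2: CLOSE 2-3: Q_total=18.73, C_total=11.00, V=1.70; Q2=10.21, Q3=8.51; dissipated=0.113
Op 3: GROUND 3: Q3=0; energy lost=7.246
Op 4: CLOSE 1-3: Q_total=9.27, C_total=11.00, V=0.84; Q1=5.06, Q3=4.21; dissipated=3.257
Op 5: GROUND 3: Q3=0; energy lost=1.777
Total dissipated: 18.406 μJ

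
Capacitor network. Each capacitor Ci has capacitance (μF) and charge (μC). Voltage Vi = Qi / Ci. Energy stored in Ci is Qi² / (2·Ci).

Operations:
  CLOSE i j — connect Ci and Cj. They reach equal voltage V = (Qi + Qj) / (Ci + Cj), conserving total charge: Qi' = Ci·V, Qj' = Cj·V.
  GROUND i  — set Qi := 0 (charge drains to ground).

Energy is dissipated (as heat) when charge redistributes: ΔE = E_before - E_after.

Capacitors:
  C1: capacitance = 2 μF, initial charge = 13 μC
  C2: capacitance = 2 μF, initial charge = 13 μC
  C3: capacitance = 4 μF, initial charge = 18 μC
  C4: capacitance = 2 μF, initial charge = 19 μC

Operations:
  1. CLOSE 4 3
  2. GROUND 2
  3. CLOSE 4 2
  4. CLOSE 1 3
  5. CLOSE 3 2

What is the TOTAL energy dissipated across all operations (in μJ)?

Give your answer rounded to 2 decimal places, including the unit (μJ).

Initial: C1(2μF, Q=13μC, V=6.50V), C2(2μF, Q=13μC, V=6.50V), C3(4μF, Q=18μC, V=4.50V), C4(2μF, Q=19μC, V=9.50V)
Op 1: CLOSE 4-3: Q_total=37.00, C_total=6.00, V=6.17; Q4=12.33, Q3=24.67; dissipated=16.667
Op 2: GROUND 2: Q2=0; energy lost=42.250
Op 3: CLOSE 4-2: Q_total=12.33, C_total=4.00, V=3.08; Q4=6.17, Q2=6.17; dissipated=19.014
Op 4: CLOSE 1-3: Q_total=37.67, C_total=6.00, V=6.28; Q1=12.56, Q3=25.11; dissipated=0.074
Op 5: CLOSE 3-2: Q_total=31.28, C_total=6.00, V=5.21; Q3=20.85, Q2=10.43; dissipated=6.803
Total dissipated: 84.808 μJ

Answer: 84.81 μJ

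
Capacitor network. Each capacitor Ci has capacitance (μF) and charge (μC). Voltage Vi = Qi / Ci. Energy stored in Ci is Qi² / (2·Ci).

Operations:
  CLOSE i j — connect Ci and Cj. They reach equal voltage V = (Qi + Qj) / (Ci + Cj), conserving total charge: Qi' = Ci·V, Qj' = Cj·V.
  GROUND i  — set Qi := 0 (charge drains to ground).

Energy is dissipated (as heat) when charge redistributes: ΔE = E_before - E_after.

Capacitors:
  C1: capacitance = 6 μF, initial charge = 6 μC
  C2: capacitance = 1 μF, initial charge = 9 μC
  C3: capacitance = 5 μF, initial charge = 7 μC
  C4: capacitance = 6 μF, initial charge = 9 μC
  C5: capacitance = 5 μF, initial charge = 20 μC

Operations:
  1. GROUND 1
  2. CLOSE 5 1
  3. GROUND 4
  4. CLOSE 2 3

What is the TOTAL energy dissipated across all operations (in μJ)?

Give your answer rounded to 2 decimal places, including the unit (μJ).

Answer: 55.63 μJ

Derivation:
Initial: C1(6μF, Q=6μC, V=1.00V), C2(1μF, Q=9μC, V=9.00V), C3(5μF, Q=7μC, V=1.40V), C4(6μF, Q=9μC, V=1.50V), C5(5μF, Q=20μC, V=4.00V)
Op 1: GROUND 1: Q1=0; energy lost=3.000
Op 2: CLOSE 5-1: Q_total=20.00, C_total=11.00, V=1.82; Q5=9.09, Q1=10.91; dissipated=21.818
Op 3: GROUND 4: Q4=0; energy lost=6.750
Op 4: CLOSE 2-3: Q_total=16.00, C_total=6.00, V=2.67; Q2=2.67, Q3=13.33; dissipated=24.067
Total dissipated: 55.635 μJ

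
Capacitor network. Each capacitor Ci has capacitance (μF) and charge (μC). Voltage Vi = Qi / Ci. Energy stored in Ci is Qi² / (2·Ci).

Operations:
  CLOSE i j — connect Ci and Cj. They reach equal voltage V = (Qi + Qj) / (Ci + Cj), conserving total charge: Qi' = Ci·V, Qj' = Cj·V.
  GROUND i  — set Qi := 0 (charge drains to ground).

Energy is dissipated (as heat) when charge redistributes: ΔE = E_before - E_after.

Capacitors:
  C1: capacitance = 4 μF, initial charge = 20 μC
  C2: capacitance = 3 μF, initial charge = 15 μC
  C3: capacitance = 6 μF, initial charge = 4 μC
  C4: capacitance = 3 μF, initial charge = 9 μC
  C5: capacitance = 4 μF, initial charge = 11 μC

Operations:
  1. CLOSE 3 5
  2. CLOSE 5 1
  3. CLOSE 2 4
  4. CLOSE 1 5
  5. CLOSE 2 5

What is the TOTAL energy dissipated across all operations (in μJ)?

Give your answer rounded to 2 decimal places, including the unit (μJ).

Answer: 20.94 μJ

Derivation:
Initial: C1(4μF, Q=20μC, V=5.00V), C2(3μF, Q=15μC, V=5.00V), C3(6μF, Q=4μC, V=0.67V), C4(3μF, Q=9μC, V=3.00V), C5(4μF, Q=11μC, V=2.75V)
Op 1: CLOSE 3-5: Q_total=15.00, C_total=10.00, V=1.50; Q3=9.00, Q5=6.00; dissipated=5.208
Op 2: CLOSE 5-1: Q_total=26.00, C_total=8.00, V=3.25; Q5=13.00, Q1=13.00; dissipated=12.250
Op 3: CLOSE 2-4: Q_total=24.00, C_total=6.00, V=4.00; Q2=12.00, Q4=12.00; dissipated=3.000
Op 4: CLOSE 1-5: Q_total=26.00, C_total=8.00, V=3.25; Q1=13.00, Q5=13.00; dissipated=0.000
Op 5: CLOSE 2-5: Q_total=25.00, C_total=7.00, V=3.57; Q2=10.71, Q5=14.29; dissipated=0.482
Total dissipated: 20.940 μJ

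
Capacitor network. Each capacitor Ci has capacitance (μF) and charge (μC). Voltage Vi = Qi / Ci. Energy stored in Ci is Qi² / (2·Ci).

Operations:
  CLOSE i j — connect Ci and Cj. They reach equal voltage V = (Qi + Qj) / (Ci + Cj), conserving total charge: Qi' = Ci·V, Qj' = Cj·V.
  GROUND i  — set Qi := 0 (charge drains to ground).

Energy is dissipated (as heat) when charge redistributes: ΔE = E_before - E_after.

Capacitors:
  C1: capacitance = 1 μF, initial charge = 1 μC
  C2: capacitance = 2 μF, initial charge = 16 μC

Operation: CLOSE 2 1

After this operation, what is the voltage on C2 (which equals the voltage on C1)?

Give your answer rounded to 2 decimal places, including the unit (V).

Initial: C1(1μF, Q=1μC, V=1.00V), C2(2μF, Q=16μC, V=8.00V)
Op 1: CLOSE 2-1: Q_total=17.00, C_total=3.00, V=5.67; Q2=11.33, Q1=5.67; dissipated=16.333

Answer: 5.67 V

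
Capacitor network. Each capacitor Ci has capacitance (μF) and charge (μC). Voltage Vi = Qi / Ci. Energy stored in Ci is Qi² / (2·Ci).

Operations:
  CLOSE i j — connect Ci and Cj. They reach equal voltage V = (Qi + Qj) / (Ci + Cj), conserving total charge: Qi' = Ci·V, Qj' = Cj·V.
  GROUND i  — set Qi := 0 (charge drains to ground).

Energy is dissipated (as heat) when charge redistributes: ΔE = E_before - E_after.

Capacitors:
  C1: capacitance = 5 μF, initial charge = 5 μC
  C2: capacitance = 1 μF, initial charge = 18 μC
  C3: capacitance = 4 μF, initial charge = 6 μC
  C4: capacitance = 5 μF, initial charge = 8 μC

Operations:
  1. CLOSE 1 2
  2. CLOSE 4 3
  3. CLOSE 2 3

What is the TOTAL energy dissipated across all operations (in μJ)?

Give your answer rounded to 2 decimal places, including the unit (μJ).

Initial: C1(5μF, Q=5μC, V=1.00V), C2(1μF, Q=18μC, V=18.00V), C3(4μF, Q=6μC, V=1.50V), C4(5μF, Q=8μC, V=1.60V)
Op 1: CLOSE 1-2: Q_total=23.00, C_total=6.00, V=3.83; Q1=19.17, Q2=3.83; dissipated=120.417
Op 2: CLOSE 4-3: Q_total=14.00, C_total=9.00, V=1.56; Q4=7.78, Q3=6.22; dissipated=0.011
Op 3: CLOSE 2-3: Q_total=10.06, C_total=5.00, V=2.01; Q2=2.01, Q3=8.04; dissipated=2.075
Total dissipated: 122.503 μJ

Answer: 122.50 μJ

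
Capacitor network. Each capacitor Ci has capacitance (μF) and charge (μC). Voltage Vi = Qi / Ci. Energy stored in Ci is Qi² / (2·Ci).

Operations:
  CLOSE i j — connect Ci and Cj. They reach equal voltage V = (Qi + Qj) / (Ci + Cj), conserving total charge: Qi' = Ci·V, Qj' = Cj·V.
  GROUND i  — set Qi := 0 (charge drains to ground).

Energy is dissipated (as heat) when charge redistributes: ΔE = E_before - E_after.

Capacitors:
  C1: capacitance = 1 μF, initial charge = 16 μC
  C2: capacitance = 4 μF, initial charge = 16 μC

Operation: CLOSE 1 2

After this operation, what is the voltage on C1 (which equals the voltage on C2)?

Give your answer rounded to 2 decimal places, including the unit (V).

Initial: C1(1μF, Q=16μC, V=16.00V), C2(4μF, Q=16μC, V=4.00V)
Op 1: CLOSE 1-2: Q_total=32.00, C_total=5.00, V=6.40; Q1=6.40, Q2=25.60; dissipated=57.600

Answer: 6.40 V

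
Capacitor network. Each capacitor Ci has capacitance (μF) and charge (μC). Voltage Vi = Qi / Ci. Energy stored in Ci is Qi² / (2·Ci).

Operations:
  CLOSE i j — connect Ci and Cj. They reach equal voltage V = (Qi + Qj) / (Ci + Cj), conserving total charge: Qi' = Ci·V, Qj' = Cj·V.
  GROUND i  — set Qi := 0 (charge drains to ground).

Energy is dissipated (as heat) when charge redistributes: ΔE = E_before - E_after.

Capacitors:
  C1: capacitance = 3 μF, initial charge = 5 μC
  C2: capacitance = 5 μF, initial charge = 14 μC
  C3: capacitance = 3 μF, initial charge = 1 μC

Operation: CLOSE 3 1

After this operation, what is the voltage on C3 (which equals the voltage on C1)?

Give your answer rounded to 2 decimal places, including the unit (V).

Initial: C1(3μF, Q=5μC, V=1.67V), C2(5μF, Q=14μC, V=2.80V), C3(3μF, Q=1μC, V=0.33V)
Op 1: CLOSE 3-1: Q_total=6.00, C_total=6.00, V=1.00; Q3=3.00, Q1=3.00; dissipated=1.333

Answer: 1.00 V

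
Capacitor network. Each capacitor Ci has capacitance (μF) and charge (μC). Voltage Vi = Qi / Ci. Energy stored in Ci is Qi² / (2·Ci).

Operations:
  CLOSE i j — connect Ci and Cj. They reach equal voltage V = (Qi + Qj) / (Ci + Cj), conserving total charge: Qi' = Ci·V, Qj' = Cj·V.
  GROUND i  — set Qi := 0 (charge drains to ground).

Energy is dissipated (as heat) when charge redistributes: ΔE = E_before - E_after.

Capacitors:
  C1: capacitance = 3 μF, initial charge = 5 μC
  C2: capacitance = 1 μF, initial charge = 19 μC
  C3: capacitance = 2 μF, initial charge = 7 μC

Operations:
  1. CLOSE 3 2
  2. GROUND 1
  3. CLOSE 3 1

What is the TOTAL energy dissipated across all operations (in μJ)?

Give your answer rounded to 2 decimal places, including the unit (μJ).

Initial: C1(3μF, Q=5μC, V=1.67V), C2(1μF, Q=19μC, V=19.00V), C3(2μF, Q=7μC, V=3.50V)
Op 1: CLOSE 3-2: Q_total=26.00, C_total=3.00, V=8.67; Q3=17.33, Q2=8.67; dissipated=80.083
Op 2: GROUND 1: Q1=0; energy lost=4.167
Op 3: CLOSE 3-1: Q_total=17.33, C_total=5.00, V=3.47; Q3=6.93, Q1=10.40; dissipated=45.067
Total dissipated: 129.317 μJ

Answer: 129.32 μJ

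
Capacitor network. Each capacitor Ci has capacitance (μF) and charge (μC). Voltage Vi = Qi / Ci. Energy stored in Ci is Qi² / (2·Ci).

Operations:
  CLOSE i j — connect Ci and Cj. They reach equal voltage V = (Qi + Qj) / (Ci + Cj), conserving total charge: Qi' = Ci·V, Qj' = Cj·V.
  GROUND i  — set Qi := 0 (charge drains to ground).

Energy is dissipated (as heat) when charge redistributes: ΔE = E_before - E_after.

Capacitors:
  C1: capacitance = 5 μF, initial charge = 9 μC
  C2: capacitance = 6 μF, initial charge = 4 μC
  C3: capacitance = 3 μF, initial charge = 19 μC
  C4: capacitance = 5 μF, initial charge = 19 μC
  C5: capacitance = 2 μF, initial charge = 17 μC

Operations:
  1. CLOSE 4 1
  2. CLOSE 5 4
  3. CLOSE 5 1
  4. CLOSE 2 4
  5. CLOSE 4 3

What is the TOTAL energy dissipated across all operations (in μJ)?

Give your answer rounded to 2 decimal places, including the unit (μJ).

Answer: 64.08 μJ

Derivation:
Initial: C1(5μF, Q=9μC, V=1.80V), C2(6μF, Q=4μC, V=0.67V), C3(3μF, Q=19μC, V=6.33V), C4(5μF, Q=19μC, V=3.80V), C5(2μF, Q=17μC, V=8.50V)
Op 1: CLOSE 4-1: Q_total=28.00, C_total=10.00, V=2.80; Q4=14.00, Q1=14.00; dissipated=5.000
Op 2: CLOSE 5-4: Q_total=31.00, C_total=7.00, V=4.43; Q5=8.86, Q4=22.14; dissipated=23.207
Op 3: CLOSE 5-1: Q_total=22.86, C_total=7.00, V=3.27; Q5=6.53, Q1=16.33; dissipated=1.894
Op 4: CLOSE 2-4: Q_total=26.14, C_total=11.00, V=2.38; Q2=14.26, Q4=11.88; dissipated=19.298
Op 5: CLOSE 4-3: Q_total=30.88, C_total=8.00, V=3.86; Q4=19.30, Q3=11.58; dissipated=14.677
Total dissipated: 64.077 μJ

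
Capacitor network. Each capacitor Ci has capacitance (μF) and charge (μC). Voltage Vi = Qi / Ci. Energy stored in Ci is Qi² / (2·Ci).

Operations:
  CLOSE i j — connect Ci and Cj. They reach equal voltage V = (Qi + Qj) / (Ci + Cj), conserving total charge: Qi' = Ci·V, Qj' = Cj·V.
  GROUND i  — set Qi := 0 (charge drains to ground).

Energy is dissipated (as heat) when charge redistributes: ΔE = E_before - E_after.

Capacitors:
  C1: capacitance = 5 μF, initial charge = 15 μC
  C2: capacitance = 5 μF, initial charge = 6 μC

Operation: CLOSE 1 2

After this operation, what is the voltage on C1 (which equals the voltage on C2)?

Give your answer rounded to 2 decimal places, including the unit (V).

Initial: C1(5μF, Q=15μC, V=3.00V), C2(5μF, Q=6μC, V=1.20V)
Op 1: CLOSE 1-2: Q_total=21.00, C_total=10.00, V=2.10; Q1=10.50, Q2=10.50; dissipated=4.050

Answer: 2.10 V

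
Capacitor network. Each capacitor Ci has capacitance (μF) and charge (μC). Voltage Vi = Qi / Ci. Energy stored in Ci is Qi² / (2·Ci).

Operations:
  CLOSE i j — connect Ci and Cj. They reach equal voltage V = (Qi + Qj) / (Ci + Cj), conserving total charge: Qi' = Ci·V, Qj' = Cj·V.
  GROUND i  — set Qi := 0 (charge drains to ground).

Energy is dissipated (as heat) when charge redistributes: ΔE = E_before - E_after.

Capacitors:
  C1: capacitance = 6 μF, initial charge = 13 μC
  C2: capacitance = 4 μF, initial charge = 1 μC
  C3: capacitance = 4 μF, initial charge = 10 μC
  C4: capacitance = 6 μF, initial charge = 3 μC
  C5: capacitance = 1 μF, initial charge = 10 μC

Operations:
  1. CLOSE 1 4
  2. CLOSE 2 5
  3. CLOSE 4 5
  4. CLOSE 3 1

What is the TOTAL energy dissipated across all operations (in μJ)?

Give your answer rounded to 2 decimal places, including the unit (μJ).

Initial: C1(6μF, Q=13μC, V=2.17V), C2(4μF, Q=1μC, V=0.25V), C3(4μF, Q=10μC, V=2.50V), C4(6μF, Q=3μC, V=0.50V), C5(1μF, Q=10μC, V=10.00V)
Op 1: CLOSE 1-4: Q_total=16.00, C_total=12.00, V=1.33; Q1=8.00, Q4=8.00; dissipated=4.167
Op 2: CLOSE 2-5: Q_total=11.00, C_total=5.00, V=2.20; Q2=8.80, Q5=2.20; dissipated=38.025
Op 3: CLOSE 4-5: Q_total=10.20, C_total=7.00, V=1.46; Q4=8.74, Q5=1.46; dissipated=0.322
Op 4: CLOSE 3-1: Q_total=18.00, C_total=10.00, V=1.80; Q3=7.20, Q1=10.80; dissipated=1.633
Total dissipated: 44.147 μJ

Answer: 44.15 μJ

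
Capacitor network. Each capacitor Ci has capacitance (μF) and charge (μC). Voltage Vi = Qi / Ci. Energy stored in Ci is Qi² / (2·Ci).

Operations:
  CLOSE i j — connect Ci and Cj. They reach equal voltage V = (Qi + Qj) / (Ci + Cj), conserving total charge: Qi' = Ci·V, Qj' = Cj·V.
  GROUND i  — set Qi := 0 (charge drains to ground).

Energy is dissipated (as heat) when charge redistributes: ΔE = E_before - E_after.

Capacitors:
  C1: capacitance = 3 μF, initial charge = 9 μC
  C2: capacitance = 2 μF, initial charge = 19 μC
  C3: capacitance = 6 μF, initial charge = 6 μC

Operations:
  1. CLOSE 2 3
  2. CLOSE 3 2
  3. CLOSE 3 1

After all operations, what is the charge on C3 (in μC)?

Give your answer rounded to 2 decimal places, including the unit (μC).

Initial: C1(3μF, Q=9μC, V=3.00V), C2(2μF, Q=19μC, V=9.50V), C3(6μF, Q=6μC, V=1.00V)
Op 1: CLOSE 2-3: Q_total=25.00, C_total=8.00, V=3.12; Q2=6.25, Q3=18.75; dissipated=54.188
Op 2: CLOSE 3-2: Q_total=25.00, C_total=8.00, V=3.12; Q3=18.75, Q2=6.25; dissipated=0.000
Op 3: CLOSE 3-1: Q_total=27.75, C_total=9.00, V=3.08; Q3=18.50, Q1=9.25; dissipated=0.016
Final charges: Q1=9.25, Q2=6.25, Q3=18.50

Answer: 18.50 μC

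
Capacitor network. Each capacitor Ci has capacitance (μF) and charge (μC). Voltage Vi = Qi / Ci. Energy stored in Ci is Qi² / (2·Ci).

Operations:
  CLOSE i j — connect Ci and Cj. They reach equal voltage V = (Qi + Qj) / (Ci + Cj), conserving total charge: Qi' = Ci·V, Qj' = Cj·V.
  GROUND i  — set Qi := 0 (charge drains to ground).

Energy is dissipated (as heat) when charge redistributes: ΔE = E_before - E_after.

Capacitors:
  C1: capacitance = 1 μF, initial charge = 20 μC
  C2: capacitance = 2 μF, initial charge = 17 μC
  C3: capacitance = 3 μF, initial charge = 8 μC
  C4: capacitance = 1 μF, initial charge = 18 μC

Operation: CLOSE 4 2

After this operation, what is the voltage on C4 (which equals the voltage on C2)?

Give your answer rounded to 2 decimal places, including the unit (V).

Initial: C1(1μF, Q=20μC, V=20.00V), C2(2μF, Q=17μC, V=8.50V), C3(3μF, Q=8μC, V=2.67V), C4(1μF, Q=18μC, V=18.00V)
Op 1: CLOSE 4-2: Q_total=35.00, C_total=3.00, V=11.67; Q4=11.67, Q2=23.33; dissipated=30.083

Answer: 11.67 V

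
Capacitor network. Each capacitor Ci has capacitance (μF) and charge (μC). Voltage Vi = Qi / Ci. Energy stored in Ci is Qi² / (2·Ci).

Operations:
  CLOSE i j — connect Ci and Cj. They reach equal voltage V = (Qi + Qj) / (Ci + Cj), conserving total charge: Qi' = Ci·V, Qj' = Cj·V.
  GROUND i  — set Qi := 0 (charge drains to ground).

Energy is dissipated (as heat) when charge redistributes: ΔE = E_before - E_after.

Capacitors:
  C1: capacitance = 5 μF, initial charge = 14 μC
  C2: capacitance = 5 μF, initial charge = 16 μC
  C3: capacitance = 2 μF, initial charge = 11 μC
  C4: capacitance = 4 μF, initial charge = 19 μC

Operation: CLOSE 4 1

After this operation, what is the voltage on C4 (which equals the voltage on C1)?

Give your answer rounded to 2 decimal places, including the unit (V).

Initial: C1(5μF, Q=14μC, V=2.80V), C2(5μF, Q=16μC, V=3.20V), C3(2μF, Q=11μC, V=5.50V), C4(4μF, Q=19μC, V=4.75V)
Op 1: CLOSE 4-1: Q_total=33.00, C_total=9.00, V=3.67; Q4=14.67, Q1=18.33; dissipated=4.225

Answer: 3.67 V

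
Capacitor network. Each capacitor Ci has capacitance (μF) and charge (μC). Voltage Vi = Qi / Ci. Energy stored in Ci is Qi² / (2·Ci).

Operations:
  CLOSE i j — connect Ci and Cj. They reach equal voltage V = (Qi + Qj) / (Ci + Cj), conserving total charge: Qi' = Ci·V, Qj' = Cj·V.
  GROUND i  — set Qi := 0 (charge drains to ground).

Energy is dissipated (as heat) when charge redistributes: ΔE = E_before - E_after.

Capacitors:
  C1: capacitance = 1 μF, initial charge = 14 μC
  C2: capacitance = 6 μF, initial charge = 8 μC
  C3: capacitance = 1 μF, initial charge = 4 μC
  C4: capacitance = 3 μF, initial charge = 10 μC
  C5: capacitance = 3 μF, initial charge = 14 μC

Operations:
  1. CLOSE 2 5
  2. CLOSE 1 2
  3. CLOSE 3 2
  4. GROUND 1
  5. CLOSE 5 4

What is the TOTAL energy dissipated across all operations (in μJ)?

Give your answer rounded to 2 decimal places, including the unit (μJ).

Answer: 77.32 μJ

Derivation:
Initial: C1(1μF, Q=14μC, V=14.00V), C2(6μF, Q=8μC, V=1.33V), C3(1μF, Q=4μC, V=4.00V), C4(3μF, Q=10μC, V=3.33V), C5(3μF, Q=14μC, V=4.67V)
Op 1: CLOSE 2-5: Q_total=22.00, C_total=9.00, V=2.44; Q2=14.67, Q5=7.33; dissipated=11.111
Op 2: CLOSE 1-2: Q_total=28.67, C_total=7.00, V=4.10; Q1=4.10, Q2=24.57; dissipated=57.228
Op 3: CLOSE 3-2: Q_total=28.57, C_total=7.00, V=4.08; Q3=4.08, Q2=24.49; dissipated=0.004
Op 4: GROUND 1: Q1=0; energy lost=8.385
Op 5: CLOSE 5-4: Q_total=17.33, C_total=6.00, V=2.89; Q5=8.67, Q4=8.67; dissipated=0.593
Total dissipated: 77.321 μJ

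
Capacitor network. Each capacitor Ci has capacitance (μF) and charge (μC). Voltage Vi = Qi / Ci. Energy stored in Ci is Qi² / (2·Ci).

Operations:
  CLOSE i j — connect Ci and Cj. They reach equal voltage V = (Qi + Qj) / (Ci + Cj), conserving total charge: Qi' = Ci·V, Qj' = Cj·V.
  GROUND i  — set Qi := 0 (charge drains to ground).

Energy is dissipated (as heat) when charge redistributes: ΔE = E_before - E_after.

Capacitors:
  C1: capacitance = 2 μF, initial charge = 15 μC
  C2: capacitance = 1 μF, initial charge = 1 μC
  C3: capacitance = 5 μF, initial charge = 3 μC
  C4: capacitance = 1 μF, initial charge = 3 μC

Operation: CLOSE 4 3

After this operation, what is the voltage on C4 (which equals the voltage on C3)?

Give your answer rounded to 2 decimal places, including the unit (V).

Initial: C1(2μF, Q=15μC, V=7.50V), C2(1μF, Q=1μC, V=1.00V), C3(5μF, Q=3μC, V=0.60V), C4(1μF, Q=3μC, V=3.00V)
Op 1: CLOSE 4-3: Q_total=6.00, C_total=6.00, V=1.00; Q4=1.00, Q3=5.00; dissipated=2.400

Answer: 1.00 V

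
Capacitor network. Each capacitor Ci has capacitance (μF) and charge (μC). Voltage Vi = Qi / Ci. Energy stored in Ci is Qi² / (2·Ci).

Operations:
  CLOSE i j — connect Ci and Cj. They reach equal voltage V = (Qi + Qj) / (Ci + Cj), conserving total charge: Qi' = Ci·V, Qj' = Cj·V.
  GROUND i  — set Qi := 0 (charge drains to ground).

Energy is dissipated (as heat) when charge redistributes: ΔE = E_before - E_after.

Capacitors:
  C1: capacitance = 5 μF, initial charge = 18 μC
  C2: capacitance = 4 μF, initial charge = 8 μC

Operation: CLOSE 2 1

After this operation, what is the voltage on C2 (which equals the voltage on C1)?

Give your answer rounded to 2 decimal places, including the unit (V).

Initial: C1(5μF, Q=18μC, V=3.60V), C2(4μF, Q=8μC, V=2.00V)
Op 1: CLOSE 2-1: Q_total=26.00, C_total=9.00, V=2.89; Q2=11.56, Q1=14.44; dissipated=2.844

Answer: 2.89 V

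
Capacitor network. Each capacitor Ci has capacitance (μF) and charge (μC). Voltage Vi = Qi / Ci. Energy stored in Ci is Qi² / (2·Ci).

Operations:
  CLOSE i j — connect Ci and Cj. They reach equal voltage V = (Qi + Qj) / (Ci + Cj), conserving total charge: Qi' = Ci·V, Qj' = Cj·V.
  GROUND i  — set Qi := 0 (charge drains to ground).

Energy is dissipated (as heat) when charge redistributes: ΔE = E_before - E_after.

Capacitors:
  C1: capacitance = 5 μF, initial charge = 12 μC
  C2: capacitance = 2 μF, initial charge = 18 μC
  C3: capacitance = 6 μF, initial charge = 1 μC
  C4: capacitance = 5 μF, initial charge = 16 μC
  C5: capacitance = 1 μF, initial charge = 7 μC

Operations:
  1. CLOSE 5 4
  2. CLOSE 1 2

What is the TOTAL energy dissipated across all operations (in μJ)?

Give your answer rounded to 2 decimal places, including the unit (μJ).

Initial: C1(5μF, Q=12μC, V=2.40V), C2(2μF, Q=18μC, V=9.00V), C3(6μF, Q=1μC, V=0.17V), C4(5μF, Q=16μC, V=3.20V), C5(1μF, Q=7μC, V=7.00V)
Op 1: CLOSE 5-4: Q_total=23.00, C_total=6.00, V=3.83; Q5=3.83, Q4=19.17; dissipated=6.017
Op 2: CLOSE 1-2: Q_total=30.00, C_total=7.00, V=4.29; Q1=21.43, Q2=8.57; dissipated=31.114
Total dissipated: 37.131 μJ

Answer: 37.13 μJ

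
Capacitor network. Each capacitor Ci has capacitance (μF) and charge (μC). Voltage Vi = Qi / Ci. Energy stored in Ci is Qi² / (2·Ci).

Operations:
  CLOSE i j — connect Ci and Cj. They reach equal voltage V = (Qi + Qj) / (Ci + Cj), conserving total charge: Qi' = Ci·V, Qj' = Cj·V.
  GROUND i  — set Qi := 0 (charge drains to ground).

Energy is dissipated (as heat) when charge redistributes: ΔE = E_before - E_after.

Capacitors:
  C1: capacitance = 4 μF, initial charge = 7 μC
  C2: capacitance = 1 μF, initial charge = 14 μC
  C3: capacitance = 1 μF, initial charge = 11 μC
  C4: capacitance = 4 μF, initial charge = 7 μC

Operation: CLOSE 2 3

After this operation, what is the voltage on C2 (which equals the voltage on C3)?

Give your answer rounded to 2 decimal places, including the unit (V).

Initial: C1(4μF, Q=7μC, V=1.75V), C2(1μF, Q=14μC, V=14.00V), C3(1μF, Q=11μC, V=11.00V), C4(4μF, Q=7μC, V=1.75V)
Op 1: CLOSE 2-3: Q_total=25.00, C_total=2.00, V=12.50; Q2=12.50, Q3=12.50; dissipated=2.250

Answer: 12.50 V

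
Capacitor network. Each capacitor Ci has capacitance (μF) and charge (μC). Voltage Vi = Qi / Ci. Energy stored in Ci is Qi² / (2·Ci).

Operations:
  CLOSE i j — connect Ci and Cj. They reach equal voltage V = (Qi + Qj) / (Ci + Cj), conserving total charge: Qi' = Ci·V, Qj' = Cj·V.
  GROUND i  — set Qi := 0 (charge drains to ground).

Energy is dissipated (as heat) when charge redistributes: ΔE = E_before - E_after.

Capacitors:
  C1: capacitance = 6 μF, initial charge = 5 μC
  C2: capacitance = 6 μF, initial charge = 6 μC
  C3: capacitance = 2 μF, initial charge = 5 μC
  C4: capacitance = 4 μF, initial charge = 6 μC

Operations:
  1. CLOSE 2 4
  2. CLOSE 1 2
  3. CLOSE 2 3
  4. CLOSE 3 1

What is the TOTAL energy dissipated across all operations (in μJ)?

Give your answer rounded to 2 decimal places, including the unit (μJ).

Answer: 2.26 μJ

Derivation:
Initial: C1(6μF, Q=5μC, V=0.83V), C2(6μF, Q=6μC, V=1.00V), C3(2μF, Q=5μC, V=2.50V), C4(4μF, Q=6μC, V=1.50V)
Op 1: CLOSE 2-4: Q_total=12.00, C_total=10.00, V=1.20; Q2=7.20, Q4=4.80; dissipated=0.300
Op 2: CLOSE 1-2: Q_total=12.20, C_total=12.00, V=1.02; Q1=6.10, Q2=6.10; dissipated=0.202
Op 3: CLOSE 2-3: Q_total=11.10, C_total=8.00, V=1.39; Q2=8.32, Q3=2.77; dissipated=1.650
Op 4: CLOSE 3-1: Q_total=8.88, C_total=8.00, V=1.11; Q3=2.22, Q1=6.66; dissipated=0.103
Total dissipated: 2.255 μJ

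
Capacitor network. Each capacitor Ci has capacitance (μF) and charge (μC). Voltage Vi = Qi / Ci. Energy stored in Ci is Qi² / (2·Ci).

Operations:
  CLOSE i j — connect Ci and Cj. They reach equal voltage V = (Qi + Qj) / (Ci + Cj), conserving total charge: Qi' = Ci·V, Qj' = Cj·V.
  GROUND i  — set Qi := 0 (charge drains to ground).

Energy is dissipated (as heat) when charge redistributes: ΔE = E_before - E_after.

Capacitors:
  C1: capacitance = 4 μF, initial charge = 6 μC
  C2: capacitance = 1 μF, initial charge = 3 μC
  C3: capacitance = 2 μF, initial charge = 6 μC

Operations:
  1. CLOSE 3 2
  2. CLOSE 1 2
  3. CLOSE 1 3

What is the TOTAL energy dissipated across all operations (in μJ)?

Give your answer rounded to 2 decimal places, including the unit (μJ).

Answer: 1.86 μJ

Derivation:
Initial: C1(4μF, Q=6μC, V=1.50V), C2(1μF, Q=3μC, V=3.00V), C3(2μF, Q=6μC, V=3.00V)
Op 1: CLOSE 3-2: Q_total=9.00, C_total=3.00, V=3.00; Q3=6.00, Q2=3.00; dissipated=0.000
Op 2: CLOSE 1-2: Q_total=9.00, C_total=5.00, V=1.80; Q1=7.20, Q2=1.80; dissipated=0.900
Op 3: CLOSE 1-3: Q_total=13.20, C_total=6.00, V=2.20; Q1=8.80, Q3=4.40; dissipated=0.960
Total dissipated: 1.860 μJ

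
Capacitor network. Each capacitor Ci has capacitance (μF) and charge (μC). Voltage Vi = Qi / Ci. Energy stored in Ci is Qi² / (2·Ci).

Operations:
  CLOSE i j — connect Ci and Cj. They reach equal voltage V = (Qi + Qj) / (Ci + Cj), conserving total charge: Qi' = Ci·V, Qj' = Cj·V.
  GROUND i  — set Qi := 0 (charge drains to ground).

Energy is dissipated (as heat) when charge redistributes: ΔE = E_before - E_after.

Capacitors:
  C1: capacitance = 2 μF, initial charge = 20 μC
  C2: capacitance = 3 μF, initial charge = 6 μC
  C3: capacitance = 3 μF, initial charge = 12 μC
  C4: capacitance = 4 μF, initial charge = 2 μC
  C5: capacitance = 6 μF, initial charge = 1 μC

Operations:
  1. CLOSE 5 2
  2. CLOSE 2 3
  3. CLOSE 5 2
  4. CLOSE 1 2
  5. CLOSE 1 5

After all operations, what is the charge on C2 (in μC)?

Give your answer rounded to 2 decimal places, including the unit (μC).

Answer: 14.37 μC

Derivation:
Initial: C1(2μF, Q=20μC, V=10.00V), C2(3μF, Q=6μC, V=2.00V), C3(3μF, Q=12μC, V=4.00V), C4(4μF, Q=2μC, V=0.50V), C5(6μF, Q=1μC, V=0.17V)
Op 1: CLOSE 5-2: Q_total=7.00, C_total=9.00, V=0.78; Q5=4.67, Q2=2.33; dissipated=3.361
Op 2: CLOSE 2-3: Q_total=14.33, C_total=6.00, V=2.39; Q2=7.17, Q3=7.17; dissipated=7.787
Op 3: CLOSE 5-2: Q_total=11.83, C_total=9.00, V=1.31; Q5=7.89, Q2=3.94; dissipated=2.596
Op 4: CLOSE 1-2: Q_total=23.94, C_total=5.00, V=4.79; Q1=9.58, Q2=14.37; dissipated=45.259
Op 5: CLOSE 1-5: Q_total=17.47, C_total=8.00, V=2.18; Q1=4.37, Q5=13.10; dissipated=9.052
Final charges: Q1=4.37, Q2=14.37, Q3=7.17, Q4=2.00, Q5=13.10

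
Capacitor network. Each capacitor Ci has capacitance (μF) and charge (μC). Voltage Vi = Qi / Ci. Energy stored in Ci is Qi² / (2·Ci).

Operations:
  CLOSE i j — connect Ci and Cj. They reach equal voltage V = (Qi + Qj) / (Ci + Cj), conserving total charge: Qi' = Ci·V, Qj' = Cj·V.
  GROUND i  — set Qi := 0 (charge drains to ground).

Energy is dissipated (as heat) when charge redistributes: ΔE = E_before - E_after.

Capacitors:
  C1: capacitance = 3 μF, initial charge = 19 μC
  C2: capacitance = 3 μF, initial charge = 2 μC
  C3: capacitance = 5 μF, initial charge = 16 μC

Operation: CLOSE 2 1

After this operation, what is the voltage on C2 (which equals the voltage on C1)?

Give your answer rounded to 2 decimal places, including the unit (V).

Answer: 3.50 V

Derivation:
Initial: C1(3μF, Q=19μC, V=6.33V), C2(3μF, Q=2μC, V=0.67V), C3(5μF, Q=16μC, V=3.20V)
Op 1: CLOSE 2-1: Q_total=21.00, C_total=6.00, V=3.50; Q2=10.50, Q1=10.50; dissipated=24.083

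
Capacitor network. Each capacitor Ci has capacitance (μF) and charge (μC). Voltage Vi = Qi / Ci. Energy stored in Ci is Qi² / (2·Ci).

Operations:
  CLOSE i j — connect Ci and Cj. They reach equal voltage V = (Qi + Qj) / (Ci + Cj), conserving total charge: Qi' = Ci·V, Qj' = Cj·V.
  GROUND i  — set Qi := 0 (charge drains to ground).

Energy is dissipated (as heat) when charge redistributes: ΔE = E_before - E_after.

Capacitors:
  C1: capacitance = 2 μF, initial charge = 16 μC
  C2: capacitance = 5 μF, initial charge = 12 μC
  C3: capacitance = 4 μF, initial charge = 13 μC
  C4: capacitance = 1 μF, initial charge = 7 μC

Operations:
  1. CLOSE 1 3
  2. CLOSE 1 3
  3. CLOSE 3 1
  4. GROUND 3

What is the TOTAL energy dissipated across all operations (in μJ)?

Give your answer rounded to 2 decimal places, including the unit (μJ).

Answer: 61.76 μJ

Derivation:
Initial: C1(2μF, Q=16μC, V=8.00V), C2(5μF, Q=12μC, V=2.40V), C3(4μF, Q=13μC, V=3.25V), C4(1μF, Q=7μC, V=7.00V)
Op 1: CLOSE 1-3: Q_total=29.00, C_total=6.00, V=4.83; Q1=9.67, Q3=19.33; dissipated=15.042
Op 2: CLOSE 1-3: Q_total=29.00, C_total=6.00, V=4.83; Q1=9.67, Q3=19.33; dissipated=0.000
Op 3: CLOSE 3-1: Q_total=29.00, C_total=6.00, V=4.83; Q3=19.33, Q1=9.67; dissipated=0.000
Op 4: GROUND 3: Q3=0; energy lost=46.722
Total dissipated: 61.764 μJ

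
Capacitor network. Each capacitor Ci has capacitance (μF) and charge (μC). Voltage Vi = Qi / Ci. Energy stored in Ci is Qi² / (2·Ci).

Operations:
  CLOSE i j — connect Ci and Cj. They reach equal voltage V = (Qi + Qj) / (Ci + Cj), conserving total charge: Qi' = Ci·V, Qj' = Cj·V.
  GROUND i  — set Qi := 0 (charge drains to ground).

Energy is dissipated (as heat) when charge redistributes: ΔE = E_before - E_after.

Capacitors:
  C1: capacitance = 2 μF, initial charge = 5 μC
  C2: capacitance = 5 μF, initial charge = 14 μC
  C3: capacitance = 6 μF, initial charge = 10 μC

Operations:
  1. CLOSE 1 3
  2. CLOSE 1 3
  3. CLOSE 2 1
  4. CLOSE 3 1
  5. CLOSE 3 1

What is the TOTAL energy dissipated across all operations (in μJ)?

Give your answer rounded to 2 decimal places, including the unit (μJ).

Answer: 1.46 μJ

Derivation:
Initial: C1(2μF, Q=5μC, V=2.50V), C2(5μF, Q=14μC, V=2.80V), C3(6μF, Q=10μC, V=1.67V)
Op 1: CLOSE 1-3: Q_total=15.00, C_total=8.00, V=1.88; Q1=3.75, Q3=11.25; dissipated=0.521
Op 2: CLOSE 1-3: Q_total=15.00, C_total=8.00, V=1.88; Q1=3.75, Q3=11.25; dissipated=0.000
Op 3: CLOSE 2-1: Q_total=17.75, C_total=7.00, V=2.54; Q2=12.68, Q1=5.07; dissipated=0.611
Op 4: CLOSE 3-1: Q_total=16.32, C_total=8.00, V=2.04; Q3=12.24, Q1=4.08; dissipated=0.327
Op 5: CLOSE 3-1: Q_total=16.32, C_total=8.00, V=2.04; Q3=12.24, Q1=4.08; dissipated=0.000
Total dissipated: 1.459 μJ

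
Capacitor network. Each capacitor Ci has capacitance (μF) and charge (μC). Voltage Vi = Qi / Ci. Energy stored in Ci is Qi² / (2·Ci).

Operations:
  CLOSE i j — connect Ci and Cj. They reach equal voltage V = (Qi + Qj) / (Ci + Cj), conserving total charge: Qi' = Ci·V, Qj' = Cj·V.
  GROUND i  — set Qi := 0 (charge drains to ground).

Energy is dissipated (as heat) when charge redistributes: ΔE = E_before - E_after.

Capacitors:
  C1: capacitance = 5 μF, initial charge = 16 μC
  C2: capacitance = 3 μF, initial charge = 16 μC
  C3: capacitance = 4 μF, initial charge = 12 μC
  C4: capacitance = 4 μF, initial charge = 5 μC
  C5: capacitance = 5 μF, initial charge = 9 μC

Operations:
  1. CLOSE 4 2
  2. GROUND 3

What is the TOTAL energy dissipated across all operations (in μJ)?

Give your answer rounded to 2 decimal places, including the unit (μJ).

Answer: 32.29 μJ

Derivation:
Initial: C1(5μF, Q=16μC, V=3.20V), C2(3μF, Q=16μC, V=5.33V), C3(4μF, Q=12μC, V=3.00V), C4(4μF, Q=5μC, V=1.25V), C5(5μF, Q=9μC, V=1.80V)
Op 1: CLOSE 4-2: Q_total=21.00, C_total=7.00, V=3.00; Q4=12.00, Q2=9.00; dissipated=14.292
Op 2: GROUND 3: Q3=0; energy lost=18.000
Total dissipated: 32.292 μJ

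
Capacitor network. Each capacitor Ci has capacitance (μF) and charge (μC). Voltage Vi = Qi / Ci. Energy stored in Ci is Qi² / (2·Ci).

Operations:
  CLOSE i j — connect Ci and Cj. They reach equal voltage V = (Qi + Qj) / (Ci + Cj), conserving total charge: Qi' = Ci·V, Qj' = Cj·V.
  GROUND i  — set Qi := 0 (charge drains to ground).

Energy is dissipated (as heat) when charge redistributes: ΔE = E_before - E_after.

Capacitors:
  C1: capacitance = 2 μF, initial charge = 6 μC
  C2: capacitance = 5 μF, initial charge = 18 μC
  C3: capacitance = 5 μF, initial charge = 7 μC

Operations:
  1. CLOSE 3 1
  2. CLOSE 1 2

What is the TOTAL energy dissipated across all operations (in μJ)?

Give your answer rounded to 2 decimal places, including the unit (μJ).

Answer: 4.00 μJ

Derivation:
Initial: C1(2μF, Q=6μC, V=3.00V), C2(5μF, Q=18μC, V=3.60V), C3(5μF, Q=7μC, V=1.40V)
Op 1: CLOSE 3-1: Q_total=13.00, C_total=7.00, V=1.86; Q3=9.29, Q1=3.71; dissipated=1.829
Op 2: CLOSE 1-2: Q_total=21.71, C_total=7.00, V=3.10; Q1=6.20, Q2=15.51; dissipated=2.170
Total dissipated: 3.998 μJ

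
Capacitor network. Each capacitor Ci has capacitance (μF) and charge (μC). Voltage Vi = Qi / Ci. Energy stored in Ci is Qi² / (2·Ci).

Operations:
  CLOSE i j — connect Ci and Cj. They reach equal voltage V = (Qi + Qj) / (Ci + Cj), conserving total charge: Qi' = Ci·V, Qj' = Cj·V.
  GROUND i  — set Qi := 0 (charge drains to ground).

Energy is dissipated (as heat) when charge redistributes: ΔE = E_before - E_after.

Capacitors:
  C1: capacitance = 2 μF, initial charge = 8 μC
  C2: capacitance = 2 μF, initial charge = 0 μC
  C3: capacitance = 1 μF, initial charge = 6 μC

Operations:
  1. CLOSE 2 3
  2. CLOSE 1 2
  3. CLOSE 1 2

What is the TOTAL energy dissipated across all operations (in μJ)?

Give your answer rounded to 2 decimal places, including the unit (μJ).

Initial: C1(2μF, Q=8μC, V=4.00V), C2(2μF, Q=0μC, V=0.00V), C3(1μF, Q=6μC, V=6.00V)
Op 1: CLOSE 2-3: Q_total=6.00, C_total=3.00, V=2.00; Q2=4.00, Q3=2.00; dissipated=12.000
Op 2: CLOSE 1-2: Q_total=12.00, C_total=4.00, V=3.00; Q1=6.00, Q2=6.00; dissipated=2.000
Op 3: CLOSE 1-2: Q_total=12.00, C_total=4.00, V=3.00; Q1=6.00, Q2=6.00; dissipated=0.000
Total dissipated: 14.000 μJ

Answer: 14.00 μJ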